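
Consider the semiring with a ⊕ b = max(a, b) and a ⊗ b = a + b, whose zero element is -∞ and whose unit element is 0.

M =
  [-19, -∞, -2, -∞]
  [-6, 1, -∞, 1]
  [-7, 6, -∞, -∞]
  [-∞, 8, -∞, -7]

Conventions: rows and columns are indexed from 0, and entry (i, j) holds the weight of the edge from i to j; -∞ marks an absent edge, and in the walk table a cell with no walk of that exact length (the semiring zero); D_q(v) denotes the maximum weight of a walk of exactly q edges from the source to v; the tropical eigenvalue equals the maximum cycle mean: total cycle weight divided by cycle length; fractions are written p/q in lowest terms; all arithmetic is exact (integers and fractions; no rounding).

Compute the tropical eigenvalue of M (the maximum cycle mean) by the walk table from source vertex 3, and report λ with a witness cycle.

q=0: [-∞, -∞, -∞, 0]
q=1: [-∞, 8, -∞, -7]
q=2: [2, 9, -∞, 9]
q=3: [3, 17, 0, 10]
q=4: [11, 18, 1, 18]
Optimal cycle mean attained by: cycle 1->3->1, total 1 + 8, length 2.
Answer: λ = 9/2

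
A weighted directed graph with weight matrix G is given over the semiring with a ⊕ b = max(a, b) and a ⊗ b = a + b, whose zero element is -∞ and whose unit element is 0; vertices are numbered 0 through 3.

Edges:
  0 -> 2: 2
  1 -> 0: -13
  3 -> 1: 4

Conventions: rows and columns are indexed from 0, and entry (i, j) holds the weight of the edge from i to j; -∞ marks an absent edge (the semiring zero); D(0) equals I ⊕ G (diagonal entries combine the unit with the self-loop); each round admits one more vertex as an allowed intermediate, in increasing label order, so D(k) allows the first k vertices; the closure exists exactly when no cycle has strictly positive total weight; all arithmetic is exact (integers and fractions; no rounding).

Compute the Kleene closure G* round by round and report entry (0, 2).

D(0):
  [0, -∞, 2, -∞]
  [-13, 0, -∞, -∞]
  [-∞, -∞, 0, -∞]
  [-∞, 4, -∞, 0]
D(1):
  [0, -∞, 2, -∞]
  [-13, 0, -11, -∞]
  [-∞, -∞, 0, -∞]
  [-∞, 4, -∞, 0]
D(2):
  [0, -∞, 2, -∞]
  [-13, 0, -11, -∞]
  [-∞, -∞, 0, -∞]
  [-9, 4, -7, 0]
D(3):
  [0, -∞, 2, -∞]
  [-13, 0, -11, -∞]
  [-∞, -∞, 0, -∞]
  [-9, 4, -7, 0]
D(4):
  [0, -∞, 2, -∞]
  [-13, 0, -11, -∞]
  [-∞, -∞, 0, -∞]
  [-9, 4, -7, 0]
Answer: G*[0][2] = 2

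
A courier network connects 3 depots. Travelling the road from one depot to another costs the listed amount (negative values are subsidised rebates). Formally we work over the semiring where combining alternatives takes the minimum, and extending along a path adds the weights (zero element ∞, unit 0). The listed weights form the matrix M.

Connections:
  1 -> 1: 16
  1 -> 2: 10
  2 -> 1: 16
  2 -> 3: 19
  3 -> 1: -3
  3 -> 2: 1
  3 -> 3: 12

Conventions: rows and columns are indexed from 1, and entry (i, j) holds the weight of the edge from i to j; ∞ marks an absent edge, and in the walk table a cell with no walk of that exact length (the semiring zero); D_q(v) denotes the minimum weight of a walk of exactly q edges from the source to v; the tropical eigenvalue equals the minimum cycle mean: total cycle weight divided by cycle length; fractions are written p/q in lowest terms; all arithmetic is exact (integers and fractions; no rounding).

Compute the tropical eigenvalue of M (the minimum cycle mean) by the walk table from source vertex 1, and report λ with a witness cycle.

q=0: [0, ∞, ∞]
q=1: [16, 10, ∞]
q=2: [26, 26, 29]
q=3: [26, 30, 41]
Optimal cycle mean attained by: cycle 1->2->3->1, total 10 + 19 + (-3), length 3.
Answer: λ = 26/3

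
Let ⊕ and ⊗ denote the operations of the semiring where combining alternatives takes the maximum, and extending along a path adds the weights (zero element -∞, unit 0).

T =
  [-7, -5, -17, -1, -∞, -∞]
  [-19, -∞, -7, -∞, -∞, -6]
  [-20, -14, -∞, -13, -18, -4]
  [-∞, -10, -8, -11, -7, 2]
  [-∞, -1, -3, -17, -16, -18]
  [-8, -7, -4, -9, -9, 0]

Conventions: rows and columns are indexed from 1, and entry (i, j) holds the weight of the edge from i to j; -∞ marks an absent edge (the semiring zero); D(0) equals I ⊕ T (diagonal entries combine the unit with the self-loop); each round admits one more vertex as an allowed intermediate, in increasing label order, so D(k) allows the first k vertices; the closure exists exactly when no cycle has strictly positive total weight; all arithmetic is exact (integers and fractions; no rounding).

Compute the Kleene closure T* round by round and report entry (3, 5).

D(0):
  [0, -5, -17, -1, -∞, -∞]
  [-19, 0, -7, -∞, -∞, -6]
  [-20, -14, 0, -13, -18, -4]
  [-∞, -10, -8, 0, -7, 2]
  [-∞, -1, -3, -17, 0, -18]
  [-8, -7, -4, -9, -9, 0]
D(1):
  [0, -5, -17, -1, -∞, -∞]
  [-19, 0, -7, -20, -∞, -6]
  [-20, -14, 0, -13, -18, -4]
  [-∞, -10, -8, 0, -7, 2]
  [-∞, -1, -3, -17, 0, -18]
  [-8, -7, -4, -9, -9, 0]
D(2):
  [0, -5, -12, -1, -∞, -11]
  [-19, 0, -7, -20, -∞, -6]
  [-20, -14, 0, -13, -18, -4]
  [-29, -10, -8, 0, -7, 2]
  [-20, -1, -3, -17, 0, -7]
  [-8, -7, -4, -9, -9, 0]
D(3):
  [0, -5, -12, -1, -30, -11]
  [-19, 0, -7, -20, -25, -6]
  [-20, -14, 0, -13, -18, -4]
  [-28, -10, -8, 0, -7, 2]
  [-20, -1, -3, -16, 0, -7]
  [-8, -7, -4, -9, -9, 0]
D(4):
  [0, -5, -9, -1, -8, 1]
  [-19, 0, -7, -20, -25, -6]
  [-20, -14, 0, -13, -18, -4]
  [-28, -10, -8, 0, -7, 2]
  [-20, -1, -3, -16, 0, -7]
  [-8, -7, -4, -9, -9, 0]
D(5):
  [0, -5, -9, -1, -8, 1]
  [-19, 0, -7, -20, -25, -6]
  [-20, -14, 0, -13, -18, -4]
  [-27, -8, -8, 0, -7, 2]
  [-20, -1, -3, -16, 0, -7]
  [-8, -7, -4, -9, -9, 0]
D(6):
  [0, -5, -3, -1, -8, 1]
  [-14, 0, -7, -15, -15, -6]
  [-12, -11, 0, -13, -13, -4]
  [-6, -5, -2, 0, -7, 2]
  [-15, -1, -3, -16, 0, -7]
  [-8, -7, -4, -9, -9, 0]
Answer: T*[3][5] = -13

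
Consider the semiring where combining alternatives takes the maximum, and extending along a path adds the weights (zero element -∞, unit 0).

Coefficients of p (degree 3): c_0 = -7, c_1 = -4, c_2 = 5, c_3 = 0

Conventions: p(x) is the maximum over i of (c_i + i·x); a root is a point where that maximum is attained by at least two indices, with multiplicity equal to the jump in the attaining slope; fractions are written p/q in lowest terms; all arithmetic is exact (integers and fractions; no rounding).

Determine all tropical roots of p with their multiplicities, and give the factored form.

hull edge (i=0, c=-7) to (i=2, c=5): slope 6, span 2
hull edge (i=2, c=5) to (i=3, c=0): slope -5, span 1
Factored form: p(x) = 0 ⊗ (x ⊕ (-6)) ⊗ (x ⊕ (-6)) ⊗ (x ⊕ 5)
Answer: roots = -6 (mult 2), 5 (mult 1)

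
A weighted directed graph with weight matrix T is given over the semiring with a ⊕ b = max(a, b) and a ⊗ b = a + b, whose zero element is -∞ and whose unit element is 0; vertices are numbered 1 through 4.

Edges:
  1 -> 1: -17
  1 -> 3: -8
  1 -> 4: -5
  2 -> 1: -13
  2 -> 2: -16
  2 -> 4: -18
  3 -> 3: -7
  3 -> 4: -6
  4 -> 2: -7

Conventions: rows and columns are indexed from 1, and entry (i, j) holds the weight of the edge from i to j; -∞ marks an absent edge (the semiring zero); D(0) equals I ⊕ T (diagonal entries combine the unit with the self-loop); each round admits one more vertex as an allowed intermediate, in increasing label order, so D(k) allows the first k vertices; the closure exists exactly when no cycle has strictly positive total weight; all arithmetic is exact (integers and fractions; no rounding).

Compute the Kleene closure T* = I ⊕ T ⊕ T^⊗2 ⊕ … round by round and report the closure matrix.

D(0):
  [0, -∞, -8, -5]
  [-13, 0, -∞, -18]
  [-∞, -∞, 0, -6]
  [-∞, -7, -∞, 0]
D(1):
  [0, -∞, -8, -5]
  [-13, 0, -21, -18]
  [-∞, -∞, 0, -6]
  [-∞, -7, -∞, 0]
D(2):
  [0, -∞, -8, -5]
  [-13, 0, -21, -18]
  [-∞, -∞, 0, -6]
  [-20, -7, -28, 0]
D(3):
  [0, -∞, -8, -5]
  [-13, 0, -21, -18]
  [-∞, -∞, 0, -6]
  [-20, -7, -28, 0]
D(4):
  [0, -12, -8, -5]
  [-13, 0, -21, -18]
  [-26, -13, 0, -6]
  [-20, -7, -28, 0]
Answer: T* = [[0, -12, -8, -5], [-13, 0, -21, -18], [-26, -13, 0, -6], [-20, -7, -28, 0]]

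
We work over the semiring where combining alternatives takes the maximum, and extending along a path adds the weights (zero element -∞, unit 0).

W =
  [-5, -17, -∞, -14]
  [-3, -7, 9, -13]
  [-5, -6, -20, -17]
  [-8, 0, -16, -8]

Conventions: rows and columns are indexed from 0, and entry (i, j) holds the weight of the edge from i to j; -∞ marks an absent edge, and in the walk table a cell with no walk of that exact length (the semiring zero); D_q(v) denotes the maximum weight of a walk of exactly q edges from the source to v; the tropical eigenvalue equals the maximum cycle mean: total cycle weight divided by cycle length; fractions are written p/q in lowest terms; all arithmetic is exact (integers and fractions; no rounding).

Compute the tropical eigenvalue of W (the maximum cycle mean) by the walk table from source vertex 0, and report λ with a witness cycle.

q=0: [0, -∞, -∞, -∞]
q=1: [-5, -17, -∞, -14]
q=2: [-10, -14, -8, -19]
q=3: [-13, -14, -5, -24]
q=4: [-10, -11, -5, -22]
Optimal cycle mean attained by: cycle 1->2->1, total 9 + (-6), length 2.
Answer: λ = 3/2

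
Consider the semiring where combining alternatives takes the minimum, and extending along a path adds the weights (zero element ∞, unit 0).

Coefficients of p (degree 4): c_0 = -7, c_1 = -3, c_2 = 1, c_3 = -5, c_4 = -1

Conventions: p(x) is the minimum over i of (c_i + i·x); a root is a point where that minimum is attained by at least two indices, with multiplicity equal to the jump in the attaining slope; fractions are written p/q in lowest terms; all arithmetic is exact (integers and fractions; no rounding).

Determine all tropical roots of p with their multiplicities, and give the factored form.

hull edge (i=0, c=-7) to (i=3, c=-5): slope 2/3, span 3
hull edge (i=3, c=-5) to (i=4, c=-1): slope 4, span 1
Factored form: p(x) = -1 ⊗ (x ⊕ (-4)) ⊗ (x ⊕ (-2/3)) ⊗ (x ⊕ (-2/3)) ⊗ (x ⊕ (-2/3))
Answer: roots = -4 (mult 1), -2/3 (mult 3)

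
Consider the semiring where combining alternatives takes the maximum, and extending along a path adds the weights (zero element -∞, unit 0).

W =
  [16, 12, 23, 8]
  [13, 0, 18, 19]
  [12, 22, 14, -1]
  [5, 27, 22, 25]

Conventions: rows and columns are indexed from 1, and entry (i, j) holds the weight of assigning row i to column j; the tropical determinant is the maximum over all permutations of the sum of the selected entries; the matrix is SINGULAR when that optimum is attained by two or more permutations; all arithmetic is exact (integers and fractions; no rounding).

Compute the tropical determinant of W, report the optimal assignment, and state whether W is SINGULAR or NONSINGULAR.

σ = (1, 2, 3, 4): 16 + 0 + 14 + 25 = 55
σ = (1, 2, 4, 3): 16 + 0 + (-1) + 22 = 37
σ = (1, 3, 2, 4): 16 + 18 + 22 + 25 = 81
σ = (1, 3, 4, 2): 16 + 18 + (-1) + 27 = 60
σ = (1, 4, 2, 3): 16 + 19 + 22 + 22 = 79
σ = (1, 4, 3, 2): 16 + 19 + 14 + 27 = 76
σ = (2, 1, 3, 4): 12 + 13 + 14 + 25 = 64
σ = (2, 1, 4, 3): 12 + 13 + (-1) + 22 = 46
σ = (2, 3, 1, 4): 12 + 18 + 12 + 25 = 67
σ = (2, 3, 4, 1): 12 + 18 + (-1) + 5 = 34
σ = (2, 4, 1, 3): 12 + 19 + 12 + 22 = 65
σ = (2, 4, 3, 1): 12 + 19 + 14 + 5 = 50
σ = (3, 1, 2, 4): 23 + 13 + 22 + 25 = 83
σ = (3, 1, 4, 2): 23 + 13 + (-1) + 27 = 62
σ = (3, 2, 1, 4): 23 + 0 + 12 + 25 = 60
σ = (3, 2, 4, 1): 23 + 0 + (-1) + 5 = 27
σ = (3, 4, 1, 2): 23 + 19 + 12 + 27 = 81
σ = (3, 4, 2, 1): 23 + 19 + 22 + 5 = 69
σ = (4, 1, 2, 3): 8 + 13 + 22 + 22 = 65
σ = (4, 1, 3, 2): 8 + 13 + 14 + 27 = 62
σ = (4, 2, 1, 3): 8 + 0 + 12 + 22 = 42
σ = (4, 2, 3, 1): 8 + 0 + 14 + 5 = 27
σ = (4, 3, 1, 2): 8 + 18 + 12 + 27 = 65
σ = (4, 3, 2, 1): 8 + 18 + 22 + 5 = 53
Optimal value attained by: σ = (3, 1, 2, 4).
Answer: det⊕(W) = 83; verdict: NONSINGULAR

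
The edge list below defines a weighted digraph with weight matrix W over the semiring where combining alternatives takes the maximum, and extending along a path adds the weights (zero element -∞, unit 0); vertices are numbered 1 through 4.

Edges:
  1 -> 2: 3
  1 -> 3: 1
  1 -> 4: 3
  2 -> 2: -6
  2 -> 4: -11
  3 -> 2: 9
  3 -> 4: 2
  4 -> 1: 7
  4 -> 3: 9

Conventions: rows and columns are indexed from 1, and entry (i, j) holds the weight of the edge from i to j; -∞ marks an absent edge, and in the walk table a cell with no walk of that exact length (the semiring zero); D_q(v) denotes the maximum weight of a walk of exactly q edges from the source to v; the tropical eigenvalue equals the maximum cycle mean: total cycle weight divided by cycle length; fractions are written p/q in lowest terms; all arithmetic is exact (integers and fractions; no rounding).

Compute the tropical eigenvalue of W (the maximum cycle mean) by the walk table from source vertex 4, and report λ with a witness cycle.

q=0: [-∞, -∞, -∞, 0]
q=1: [7, -∞, 9, -∞]
q=2: [-∞, 18, 8, 11]
q=3: [18, 17, 20, 10]
q=4: [17, 29, 19, 22]
Optimal cycle mean attained by: cycle 3->4->3, total 2 + 9, length 2.
Answer: λ = 11/2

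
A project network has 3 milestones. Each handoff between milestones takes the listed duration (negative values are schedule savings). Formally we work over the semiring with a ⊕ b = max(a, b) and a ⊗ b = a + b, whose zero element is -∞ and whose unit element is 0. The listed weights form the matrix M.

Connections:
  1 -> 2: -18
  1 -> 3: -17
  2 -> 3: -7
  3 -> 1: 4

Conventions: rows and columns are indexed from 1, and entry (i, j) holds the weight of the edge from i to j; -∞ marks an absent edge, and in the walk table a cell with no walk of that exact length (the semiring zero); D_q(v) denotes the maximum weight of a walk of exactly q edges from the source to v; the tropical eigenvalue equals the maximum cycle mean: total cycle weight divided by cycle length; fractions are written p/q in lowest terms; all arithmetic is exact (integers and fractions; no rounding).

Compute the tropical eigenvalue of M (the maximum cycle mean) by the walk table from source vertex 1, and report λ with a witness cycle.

q=0: [0, -∞, -∞]
q=1: [-∞, -18, -17]
q=2: [-13, -∞, -25]
q=3: [-21, -31, -30]
Optimal cycle mean attained by: cycle 1->3->1, total (-17) + 4, length 2.
Answer: λ = -13/2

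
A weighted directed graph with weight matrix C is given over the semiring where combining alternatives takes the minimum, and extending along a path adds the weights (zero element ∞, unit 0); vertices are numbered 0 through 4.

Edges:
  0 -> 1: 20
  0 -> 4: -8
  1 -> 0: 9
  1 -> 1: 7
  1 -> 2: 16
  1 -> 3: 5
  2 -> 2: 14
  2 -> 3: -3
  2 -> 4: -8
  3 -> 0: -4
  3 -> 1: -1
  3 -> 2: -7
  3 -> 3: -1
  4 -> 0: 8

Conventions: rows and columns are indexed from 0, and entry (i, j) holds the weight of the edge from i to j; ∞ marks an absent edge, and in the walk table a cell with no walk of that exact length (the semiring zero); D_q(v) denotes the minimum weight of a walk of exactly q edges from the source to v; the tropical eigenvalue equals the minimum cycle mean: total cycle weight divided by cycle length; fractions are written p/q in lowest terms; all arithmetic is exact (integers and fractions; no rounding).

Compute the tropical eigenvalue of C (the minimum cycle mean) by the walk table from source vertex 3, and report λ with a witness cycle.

q=0: [∞, ∞, ∞, 0, ∞]
q=1: [-4, -1, -7, -1, ∞]
q=2: [-5, -2, -8, -10, -15]
q=3: [-14, -11, -17, -11, -16]
q=4: [-15, -12, -18, -20, -25]
q=5: [-24, -21, -27, -21, -26]
Optimal cycle mean attained by: cycle 2->3->2, total (-3) + (-7), length 2.
Answer: λ = -5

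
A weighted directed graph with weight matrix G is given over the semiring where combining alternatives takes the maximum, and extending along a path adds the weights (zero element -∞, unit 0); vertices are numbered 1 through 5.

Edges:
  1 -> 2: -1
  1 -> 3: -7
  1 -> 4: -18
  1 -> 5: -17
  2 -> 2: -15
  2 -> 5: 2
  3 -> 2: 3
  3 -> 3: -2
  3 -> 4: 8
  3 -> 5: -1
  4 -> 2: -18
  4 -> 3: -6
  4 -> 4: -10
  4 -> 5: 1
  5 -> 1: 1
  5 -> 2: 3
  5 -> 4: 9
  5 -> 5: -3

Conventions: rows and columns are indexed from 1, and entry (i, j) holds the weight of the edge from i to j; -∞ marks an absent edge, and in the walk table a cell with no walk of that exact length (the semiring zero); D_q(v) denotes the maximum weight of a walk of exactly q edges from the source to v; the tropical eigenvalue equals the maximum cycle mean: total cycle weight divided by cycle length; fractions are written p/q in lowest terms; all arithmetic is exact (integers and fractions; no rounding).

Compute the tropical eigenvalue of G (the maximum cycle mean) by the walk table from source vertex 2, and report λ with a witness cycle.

q=0: [-∞, 0, -∞, -∞, -∞]
q=1: [-∞, -15, -∞, -∞, 2]
q=2: [3, 5, -∞, 11, -1]
q=3: [0, 2, 5, 8, 12]
q=4: [13, 15, 3, 21, 9]
q=5: [10, 12, 15, 18, 22]
Optimal cycle mean attained by: cycle 4->5->4, total 1 + 9, length 2.
Answer: λ = 5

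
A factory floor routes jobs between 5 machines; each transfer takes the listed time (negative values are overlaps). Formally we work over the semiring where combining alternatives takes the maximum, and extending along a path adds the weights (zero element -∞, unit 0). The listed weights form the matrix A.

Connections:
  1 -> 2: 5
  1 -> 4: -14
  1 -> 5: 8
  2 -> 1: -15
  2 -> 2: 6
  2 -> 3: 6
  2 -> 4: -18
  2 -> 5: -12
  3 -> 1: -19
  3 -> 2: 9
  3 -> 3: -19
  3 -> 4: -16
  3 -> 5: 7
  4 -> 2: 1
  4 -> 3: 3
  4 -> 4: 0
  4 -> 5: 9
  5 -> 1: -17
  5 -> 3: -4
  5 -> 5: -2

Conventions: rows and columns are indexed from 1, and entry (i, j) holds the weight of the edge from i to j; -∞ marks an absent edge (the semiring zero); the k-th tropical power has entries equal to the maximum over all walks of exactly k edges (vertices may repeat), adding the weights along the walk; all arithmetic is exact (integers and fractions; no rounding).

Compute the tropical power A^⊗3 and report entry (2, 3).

A^⊗2:
  [-9, 11, 11, -13, 6]
  [-9, 15, 12, -10, 13]
  [-6, 15, 15, -9, 5]
  [-8, 12, 7, 0, 10]
  [-19, 5, -6, -20, 3]
A^⊗3:
  [-4, 20, 17, -5, 18]
  [0, 21, 21, -3, 19]
  [0, 24, 21, -1, 22]
  [-3, 18, 18, 0, 14]
  [-10, 11, 11, -13, 1]
Key observation: the optimum is the walk 2->3->2->3, with weight 6 + 9 + 6 = 21.
Optimal value attained by: walk 2->3->2->3.
Answer: (A^⊗3)[2][3] = 21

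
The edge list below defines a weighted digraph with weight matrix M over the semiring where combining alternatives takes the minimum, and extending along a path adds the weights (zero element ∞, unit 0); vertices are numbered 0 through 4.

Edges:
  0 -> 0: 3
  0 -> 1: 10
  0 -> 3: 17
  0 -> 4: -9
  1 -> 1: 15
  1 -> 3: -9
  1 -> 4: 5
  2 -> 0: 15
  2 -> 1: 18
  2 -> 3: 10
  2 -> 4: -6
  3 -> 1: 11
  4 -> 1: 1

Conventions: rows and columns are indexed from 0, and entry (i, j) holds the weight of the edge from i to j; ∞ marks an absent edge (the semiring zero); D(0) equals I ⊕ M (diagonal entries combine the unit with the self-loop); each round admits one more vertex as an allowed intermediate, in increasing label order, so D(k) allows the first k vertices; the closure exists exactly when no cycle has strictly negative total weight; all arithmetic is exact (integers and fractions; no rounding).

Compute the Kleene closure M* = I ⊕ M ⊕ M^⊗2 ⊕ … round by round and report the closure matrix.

D(0):
  [0, 10, ∞, 17, -9]
  [∞, 0, ∞, -9, 5]
  [15, 18, 0, 10, -6]
  [∞, 11, ∞, 0, ∞]
  [∞, 1, ∞, ∞, 0]
D(1):
  [0, 10, ∞, 17, -9]
  [∞, 0, ∞, -9, 5]
  [15, 18, 0, 10, -6]
  [∞, 11, ∞, 0, ∞]
  [∞, 1, ∞, ∞, 0]
D(2):
  [0, 10, ∞, 1, -9]
  [∞, 0, ∞, -9, 5]
  [15, 18, 0, 9, -6]
  [∞, 11, ∞, 0, 16]
  [∞, 1, ∞, -8, 0]
D(3):
  [0, 10, ∞, 1, -9]
  [∞, 0, ∞, -9, 5]
  [15, 18, 0, 9, -6]
  [∞, 11, ∞, 0, 16]
  [∞, 1, ∞, -8, 0]
D(4):
  [0, 10, ∞, 1, -9]
  [∞, 0, ∞, -9, 5]
  [15, 18, 0, 9, -6]
  [∞, 11, ∞, 0, 16]
  [∞, 1, ∞, -8, 0]
D(5):
  [0, -8, ∞, -17, -9]
  [∞, 0, ∞, -9, 5]
  [15, -5, 0, -14, -6]
  [∞, 11, ∞, 0, 16]
  [∞, 1, ∞, -8, 0]
Answer: M* = [[0, -8, ∞, -17, -9], [∞, 0, ∞, -9, 5], [15, -5, 0, -14, -6], [∞, 11, ∞, 0, 16], [∞, 1, ∞, -8, 0]]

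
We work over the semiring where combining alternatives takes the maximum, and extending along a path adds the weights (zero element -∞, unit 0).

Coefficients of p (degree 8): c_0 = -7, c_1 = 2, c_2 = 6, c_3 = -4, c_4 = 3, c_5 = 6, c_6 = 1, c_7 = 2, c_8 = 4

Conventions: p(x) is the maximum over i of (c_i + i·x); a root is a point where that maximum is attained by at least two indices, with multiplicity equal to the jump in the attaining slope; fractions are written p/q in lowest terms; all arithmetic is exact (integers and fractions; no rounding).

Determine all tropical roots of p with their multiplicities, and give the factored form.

hull edge (i=0, c=-7) to (i=1, c=2): slope 9, span 1
hull edge (i=1, c=2) to (i=2, c=6): slope 4, span 1
hull edge (i=2, c=6) to (i=5, c=6): slope 0, span 3
hull edge (i=5, c=6) to (i=8, c=4): slope -2/3, span 3
Factored form: p(x) = 4 ⊗ (x ⊕ (-9)) ⊗ (x ⊕ (-4)) ⊗ (x ⊕ 0) ⊗ (x ⊕ 0) ⊗ (x ⊕ 0) ⊗ (x ⊕ 2/3) ⊗ (x ⊕ 2/3) ⊗ (x ⊕ 2/3)
Answer: roots = -9 (mult 1), -4 (mult 1), 0 (mult 3), 2/3 (mult 3)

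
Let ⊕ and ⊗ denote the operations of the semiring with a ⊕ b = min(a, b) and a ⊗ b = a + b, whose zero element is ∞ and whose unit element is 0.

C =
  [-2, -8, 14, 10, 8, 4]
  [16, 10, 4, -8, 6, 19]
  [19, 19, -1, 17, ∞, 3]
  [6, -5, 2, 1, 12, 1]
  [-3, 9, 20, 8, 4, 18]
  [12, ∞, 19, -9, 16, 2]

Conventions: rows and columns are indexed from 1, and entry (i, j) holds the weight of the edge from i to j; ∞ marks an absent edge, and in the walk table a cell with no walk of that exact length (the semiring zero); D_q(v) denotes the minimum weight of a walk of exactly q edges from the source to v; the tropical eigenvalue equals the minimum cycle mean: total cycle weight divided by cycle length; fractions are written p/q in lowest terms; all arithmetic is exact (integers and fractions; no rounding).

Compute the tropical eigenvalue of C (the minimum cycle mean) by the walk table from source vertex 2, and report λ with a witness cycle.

q=0: [∞, 0, ∞, ∞, ∞, ∞]
q=1: [16, 10, 4, -8, 6, 19]
q=2: [-2, -13, -6, -7, 4, -7]
q=3: [-4, -12, -9, -21, -7, -6]
q=4: [-15, -26, -19, -20, -9, -20]
q=5: [-17, -25, -22, -34, -20, -19]
q=6: [-28, -39, -32, -33, -22, -33]
Optimal cycle mean attained by: cycle 2->4->2, total (-8) + (-5), length 2.
Answer: λ = -13/2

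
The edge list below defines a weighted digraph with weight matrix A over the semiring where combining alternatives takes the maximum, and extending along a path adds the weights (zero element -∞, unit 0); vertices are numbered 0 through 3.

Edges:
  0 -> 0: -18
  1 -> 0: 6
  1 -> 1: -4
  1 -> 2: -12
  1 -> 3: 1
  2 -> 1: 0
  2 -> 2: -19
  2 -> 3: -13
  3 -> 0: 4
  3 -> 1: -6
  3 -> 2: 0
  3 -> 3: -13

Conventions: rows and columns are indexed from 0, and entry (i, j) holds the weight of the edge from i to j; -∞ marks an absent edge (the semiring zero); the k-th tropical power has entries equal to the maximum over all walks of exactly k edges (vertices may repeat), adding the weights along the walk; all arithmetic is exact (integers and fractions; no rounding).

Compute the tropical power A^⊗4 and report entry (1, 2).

A^⊗2:
  [-36, -∞, -∞, -∞]
  [5, -5, 1, -3]
  [6, -4, -12, 1]
  [0, 0, -13, -5]
A^⊗3:
  [-54, -∞, -∞, -∞]
  [1, 1, -3, -4]
  [5, -5, 1, -3]
  [6, -4, -5, 1]
A^⊗4:
  [-72, -∞, -∞, -∞]
  [7, -3, -4, 2]
  [1, 1, -3, -4]
  [5, -5, 1, -3]
Key observation: the optimum is the walk 1->3->1->3->2, with weight 1 + (-6) + 1 + 0 = -4.
Optimal value attained by: walk 1->3->1->3->2.
Answer: (A^⊗4)[1][2] = -4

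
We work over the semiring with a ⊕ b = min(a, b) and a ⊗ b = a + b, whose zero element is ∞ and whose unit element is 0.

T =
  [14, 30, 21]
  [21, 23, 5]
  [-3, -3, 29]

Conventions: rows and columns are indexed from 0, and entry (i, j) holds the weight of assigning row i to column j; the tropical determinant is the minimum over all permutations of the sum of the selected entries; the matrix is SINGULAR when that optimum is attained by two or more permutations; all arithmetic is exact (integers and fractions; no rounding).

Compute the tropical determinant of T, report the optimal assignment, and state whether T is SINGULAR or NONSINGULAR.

σ = (0, 1, 2): 14 + 23 + 29 = 66
σ = (0, 2, 1): 14 + 5 + (-3) = 16
σ = (1, 0, 2): 30 + 21 + 29 = 80
σ = (1, 2, 0): 30 + 5 + (-3) = 32
σ = (2, 0, 1): 21 + 21 + (-3) = 39
σ = (2, 1, 0): 21 + 23 + (-3) = 41
Optimal value attained by: σ = (0, 2, 1).
Answer: det⊕(T) = 16; verdict: NONSINGULAR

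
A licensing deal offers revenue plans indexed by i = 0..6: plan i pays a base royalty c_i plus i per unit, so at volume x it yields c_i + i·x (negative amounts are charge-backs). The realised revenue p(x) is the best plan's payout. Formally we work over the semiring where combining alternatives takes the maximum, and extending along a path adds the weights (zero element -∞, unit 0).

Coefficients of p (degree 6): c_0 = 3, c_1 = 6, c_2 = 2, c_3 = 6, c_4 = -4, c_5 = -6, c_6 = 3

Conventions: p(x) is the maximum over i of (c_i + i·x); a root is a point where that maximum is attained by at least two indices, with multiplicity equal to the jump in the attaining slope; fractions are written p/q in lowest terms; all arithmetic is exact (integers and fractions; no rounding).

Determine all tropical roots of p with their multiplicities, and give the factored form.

hull edge (i=0, c=3) to (i=1, c=6): slope 3, span 1
hull edge (i=1, c=6) to (i=3, c=6): slope 0, span 2
hull edge (i=3, c=6) to (i=6, c=3): slope -1, span 3
Factored form: p(x) = 3 ⊗ (x ⊕ (-3)) ⊗ (x ⊕ 0) ⊗ (x ⊕ 0) ⊗ (x ⊕ 1) ⊗ (x ⊕ 1) ⊗ (x ⊕ 1)
Answer: roots = -3 (mult 1), 0 (mult 2), 1 (mult 3)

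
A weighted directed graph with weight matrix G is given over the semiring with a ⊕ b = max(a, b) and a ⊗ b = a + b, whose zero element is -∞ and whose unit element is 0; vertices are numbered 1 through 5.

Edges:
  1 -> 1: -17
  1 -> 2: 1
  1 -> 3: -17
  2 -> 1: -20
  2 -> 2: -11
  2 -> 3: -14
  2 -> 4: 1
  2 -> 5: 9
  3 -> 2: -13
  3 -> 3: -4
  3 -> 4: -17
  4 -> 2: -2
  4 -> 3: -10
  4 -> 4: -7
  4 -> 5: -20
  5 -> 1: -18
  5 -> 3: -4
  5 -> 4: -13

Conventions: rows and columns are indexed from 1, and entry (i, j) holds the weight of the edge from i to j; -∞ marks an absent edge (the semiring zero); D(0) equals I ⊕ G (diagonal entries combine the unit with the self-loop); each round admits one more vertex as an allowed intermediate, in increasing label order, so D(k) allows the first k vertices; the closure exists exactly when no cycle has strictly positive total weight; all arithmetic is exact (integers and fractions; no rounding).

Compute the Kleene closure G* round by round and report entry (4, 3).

D(0):
  [0, 1, -17, -∞, -∞]
  [-20, 0, -14, 1, 9]
  [-∞, -13, 0, -17, -∞]
  [-∞, -2, -10, 0, -20]
  [-18, -∞, -4, -13, 0]
D(1):
  [0, 1, -17, -∞, -∞]
  [-20, 0, -14, 1, 9]
  [-∞, -13, 0, -17, -∞]
  [-∞, -2, -10, 0, -20]
  [-18, -17, -4, -13, 0]
D(2):
  [0, 1, -13, 2, 10]
  [-20, 0, -14, 1, 9]
  [-33, -13, 0, -12, -4]
  [-22, -2, -10, 0, 7]
  [-18, -17, -4, -13, 0]
D(3):
  [0, 1, -13, 2, 10]
  [-20, 0, -14, 1, 9]
  [-33, -13, 0, -12, -4]
  [-22, -2, -10, 0, 7]
  [-18, -17, -4, -13, 0]
D(4):
  [0, 1, -8, 2, 10]
  [-20, 0, -9, 1, 9]
  [-33, -13, 0, -12, -4]
  [-22, -2, -10, 0, 7]
  [-18, -15, -4, -13, 0]
D(5):
  [0, 1, 6, 2, 10]
  [-9, 0, 5, 1, 9]
  [-22, -13, 0, -12, -4]
  [-11, -2, 3, 0, 7]
  [-18, -15, -4, -13, 0]
Answer: G*[4][3] = 3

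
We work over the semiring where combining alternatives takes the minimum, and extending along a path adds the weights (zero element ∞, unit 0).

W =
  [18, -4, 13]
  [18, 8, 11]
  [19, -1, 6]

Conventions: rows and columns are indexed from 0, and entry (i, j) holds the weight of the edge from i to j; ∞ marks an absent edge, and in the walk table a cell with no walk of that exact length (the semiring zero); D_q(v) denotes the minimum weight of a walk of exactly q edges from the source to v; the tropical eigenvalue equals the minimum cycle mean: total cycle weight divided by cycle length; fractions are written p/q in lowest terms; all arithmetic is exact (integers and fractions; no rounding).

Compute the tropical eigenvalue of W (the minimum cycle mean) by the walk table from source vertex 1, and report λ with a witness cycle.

q=0: [∞, 0, ∞]
q=1: [18, 8, 11]
q=2: [26, 10, 17]
q=3: [28, 16, 21]
Optimal cycle mean attained by: cycle 1->2->1, total 11 + (-1), length 2.
Answer: λ = 5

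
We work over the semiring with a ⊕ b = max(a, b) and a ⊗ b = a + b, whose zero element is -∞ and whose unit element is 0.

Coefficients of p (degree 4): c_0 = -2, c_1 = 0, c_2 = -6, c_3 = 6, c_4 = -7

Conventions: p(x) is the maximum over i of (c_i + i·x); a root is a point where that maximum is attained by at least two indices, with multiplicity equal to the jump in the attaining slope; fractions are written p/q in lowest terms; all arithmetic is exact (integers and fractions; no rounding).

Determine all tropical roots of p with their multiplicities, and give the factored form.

hull edge (i=0, c=-2) to (i=3, c=6): slope 8/3, span 3
hull edge (i=3, c=6) to (i=4, c=-7): slope -13, span 1
Factored form: p(x) = -7 ⊗ (x ⊕ (-8/3)) ⊗ (x ⊕ (-8/3)) ⊗ (x ⊕ (-8/3)) ⊗ (x ⊕ 13)
Answer: roots = -8/3 (mult 3), 13 (mult 1)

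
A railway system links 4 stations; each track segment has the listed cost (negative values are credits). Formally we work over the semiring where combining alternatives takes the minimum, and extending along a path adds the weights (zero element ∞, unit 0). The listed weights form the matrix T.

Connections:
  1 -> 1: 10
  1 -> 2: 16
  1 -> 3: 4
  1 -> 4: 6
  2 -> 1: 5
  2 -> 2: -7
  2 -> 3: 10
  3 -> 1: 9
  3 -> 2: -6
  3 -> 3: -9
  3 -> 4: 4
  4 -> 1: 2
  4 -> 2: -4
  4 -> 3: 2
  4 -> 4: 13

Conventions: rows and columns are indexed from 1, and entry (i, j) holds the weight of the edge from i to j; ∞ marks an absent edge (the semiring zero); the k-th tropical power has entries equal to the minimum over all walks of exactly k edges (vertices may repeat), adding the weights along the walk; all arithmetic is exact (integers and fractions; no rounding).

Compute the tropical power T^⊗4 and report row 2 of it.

T^⊗2:
  [8, -2, -5, 8]
  [-2, -14, 1, 11]
  [-1, -15, -18, -5]
  [1, -11, -7, 6]
T^⊗3:
  [3, -11, -14, -1]
  [-9, -21, -8, 4]
  [-10, -24, -27, -14]
  [-6, -18, -16, -3]
T^⊗4:
  [-6, -20, -23, -10]
  [-16, -28, -17, -4]
  [-19, -33, -36, -23]
  [-13, -25, -25, -12]
Answer: row 2 of T^⊗4 = [-16, -28, -17, -4]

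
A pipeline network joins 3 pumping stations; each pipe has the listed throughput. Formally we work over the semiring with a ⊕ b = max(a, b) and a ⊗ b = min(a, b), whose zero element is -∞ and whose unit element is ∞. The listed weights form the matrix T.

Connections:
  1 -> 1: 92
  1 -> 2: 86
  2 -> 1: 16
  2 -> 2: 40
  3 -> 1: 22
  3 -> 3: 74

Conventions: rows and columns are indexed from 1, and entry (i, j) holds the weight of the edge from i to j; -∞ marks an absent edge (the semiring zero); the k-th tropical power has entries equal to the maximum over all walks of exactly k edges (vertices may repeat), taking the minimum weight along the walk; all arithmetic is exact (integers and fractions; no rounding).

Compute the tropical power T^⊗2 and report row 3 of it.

T^⊗2:
  [92, 86, -∞]
  [16, 40, -∞]
  [22, 22, 74]
Answer: row 3 of T^⊗2 = [22, 22, 74]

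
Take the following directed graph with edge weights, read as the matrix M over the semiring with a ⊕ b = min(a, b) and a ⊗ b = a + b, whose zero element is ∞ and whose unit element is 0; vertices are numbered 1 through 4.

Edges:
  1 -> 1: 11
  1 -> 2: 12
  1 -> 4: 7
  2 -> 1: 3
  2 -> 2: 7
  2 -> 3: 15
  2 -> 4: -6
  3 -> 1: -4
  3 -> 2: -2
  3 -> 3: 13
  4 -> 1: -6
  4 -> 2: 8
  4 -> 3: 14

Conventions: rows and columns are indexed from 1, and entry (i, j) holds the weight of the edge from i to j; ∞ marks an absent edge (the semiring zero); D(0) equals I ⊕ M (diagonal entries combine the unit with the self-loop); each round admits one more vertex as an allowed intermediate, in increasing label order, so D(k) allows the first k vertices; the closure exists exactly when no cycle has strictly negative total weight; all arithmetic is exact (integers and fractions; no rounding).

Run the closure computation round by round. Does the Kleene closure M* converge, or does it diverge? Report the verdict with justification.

D(0):
  [0, 12, ∞, 7]
  [3, 0, 15, -6]
  [-4, -2, 0, ∞]
  [-6, 8, 14, 0]
D(1):
  [0, 12, ∞, 7]
  [3, 0, 15, -6]
  [-4, -2, 0, 3]
  [-6, 6, 14, 0]
D(2):
  [0, 12, 27, 6]
  [3, 0, 15, -6]
  [-4, -2, 0, -8]
  [-6, 6, 14, 0]
D(3):
  [0, 12, 27, 6]
  [3, 0, 15, -6]
  [-4, -2, 0, -8]
  [-6, 6, 14, 0]
D(4):
  [0, 12, 20, 6]
  [-12, 0, 8, -6]
  [-14, -2, 0, -8]
  [-6, 6, 14, 0]
Key observation: every diagonal entry stays at the unit through all rounds, so no improving cycle exists.
Answer: CONVERGES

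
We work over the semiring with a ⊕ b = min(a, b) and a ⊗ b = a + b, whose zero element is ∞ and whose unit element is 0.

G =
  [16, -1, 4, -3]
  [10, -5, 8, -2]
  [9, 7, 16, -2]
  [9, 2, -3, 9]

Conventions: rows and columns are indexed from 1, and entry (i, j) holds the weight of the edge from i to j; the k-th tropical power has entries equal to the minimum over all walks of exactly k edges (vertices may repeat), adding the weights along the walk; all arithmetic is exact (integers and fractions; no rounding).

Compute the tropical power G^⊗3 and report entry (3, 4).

G^⊗2:
  [6, -6, -6, -3]
  [5, -10, -5, -7]
  [7, 0, -5, 5]
  [6, -3, 6, -5]
G^⊗3:
  [3, -11, -6, -8]
  [0, -15, -10, -12]
  [4, -5, 2, -7]
  [4, -8, -8, -5]
Key observation: the optimum is the walk 3->4->3->4, with weight (-2) + (-3) + (-2) = -7.
Optimal value attained by: walk 3->4->3->4.
Answer: (G^⊗3)[3][4] = -7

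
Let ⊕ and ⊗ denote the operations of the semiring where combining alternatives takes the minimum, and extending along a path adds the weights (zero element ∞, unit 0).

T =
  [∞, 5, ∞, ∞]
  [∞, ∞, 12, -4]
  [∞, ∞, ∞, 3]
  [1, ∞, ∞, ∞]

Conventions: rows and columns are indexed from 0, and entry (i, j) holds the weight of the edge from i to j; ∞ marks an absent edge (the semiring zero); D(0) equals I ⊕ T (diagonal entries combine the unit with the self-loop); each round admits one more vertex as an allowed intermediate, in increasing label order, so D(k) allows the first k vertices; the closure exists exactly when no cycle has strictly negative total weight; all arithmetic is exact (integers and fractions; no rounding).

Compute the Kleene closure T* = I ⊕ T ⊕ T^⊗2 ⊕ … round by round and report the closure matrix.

D(0):
  [0, 5, ∞, ∞]
  [∞, 0, 12, -4]
  [∞, ∞, 0, 3]
  [1, ∞, ∞, 0]
D(1):
  [0, 5, ∞, ∞]
  [∞, 0, 12, -4]
  [∞, ∞, 0, 3]
  [1, 6, ∞, 0]
D(2):
  [0, 5, 17, 1]
  [∞, 0, 12, -4]
  [∞, ∞, 0, 3]
  [1, 6, 18, 0]
D(3):
  [0, 5, 17, 1]
  [∞, 0, 12, -4]
  [∞, ∞, 0, 3]
  [1, 6, 18, 0]
D(4):
  [0, 5, 17, 1]
  [-3, 0, 12, -4]
  [4, 9, 0, 3]
  [1, 6, 18, 0]
Answer: T* = [[0, 5, 17, 1], [-3, 0, 12, -4], [4, 9, 0, 3], [1, 6, 18, 0]]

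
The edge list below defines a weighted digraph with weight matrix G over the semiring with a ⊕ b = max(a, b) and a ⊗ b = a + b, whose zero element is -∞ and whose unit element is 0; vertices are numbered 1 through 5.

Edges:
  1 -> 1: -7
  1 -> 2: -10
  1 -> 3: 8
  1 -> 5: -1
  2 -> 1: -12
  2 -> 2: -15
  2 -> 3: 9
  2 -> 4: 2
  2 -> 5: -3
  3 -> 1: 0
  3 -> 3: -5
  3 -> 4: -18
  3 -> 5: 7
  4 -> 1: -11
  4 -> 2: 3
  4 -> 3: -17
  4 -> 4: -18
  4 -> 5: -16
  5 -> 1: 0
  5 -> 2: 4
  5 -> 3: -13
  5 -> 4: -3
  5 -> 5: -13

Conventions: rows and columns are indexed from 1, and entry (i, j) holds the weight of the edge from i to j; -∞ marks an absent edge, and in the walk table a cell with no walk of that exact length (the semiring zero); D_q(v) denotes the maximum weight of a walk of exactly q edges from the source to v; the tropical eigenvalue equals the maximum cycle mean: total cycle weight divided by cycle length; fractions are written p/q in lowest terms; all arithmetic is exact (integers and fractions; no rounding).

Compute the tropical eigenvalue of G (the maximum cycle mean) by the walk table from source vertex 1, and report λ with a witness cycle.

q=0: [0, -∞, -∞, -∞, -∞]
q=1: [-7, -10, 8, -∞, -1]
q=2: [8, 3, 3, -4, 15]
q=3: [15, 19, 16, 12, 10]
q=4: [16, 15, 28, 21, 23]
q=5: [28, 27, 24, 20, 35]
Optimal cycle mean attained by: cycle 2->3->5->2, total 9 + 7 + 4, length 3.
Answer: λ = 20/3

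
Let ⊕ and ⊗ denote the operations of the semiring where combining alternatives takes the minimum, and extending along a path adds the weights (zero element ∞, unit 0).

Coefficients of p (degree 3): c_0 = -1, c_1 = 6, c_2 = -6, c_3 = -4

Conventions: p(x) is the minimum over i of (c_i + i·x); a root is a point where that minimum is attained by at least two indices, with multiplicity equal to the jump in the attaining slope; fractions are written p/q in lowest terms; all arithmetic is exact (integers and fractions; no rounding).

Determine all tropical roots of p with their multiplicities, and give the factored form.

hull edge (i=0, c=-1) to (i=2, c=-6): slope -5/2, span 2
hull edge (i=2, c=-6) to (i=3, c=-4): slope 2, span 1
Factored form: p(x) = -4 ⊗ (x ⊕ (-2)) ⊗ (x ⊕ 5/2) ⊗ (x ⊕ 5/2)
Answer: roots = -2 (mult 1), 5/2 (mult 2)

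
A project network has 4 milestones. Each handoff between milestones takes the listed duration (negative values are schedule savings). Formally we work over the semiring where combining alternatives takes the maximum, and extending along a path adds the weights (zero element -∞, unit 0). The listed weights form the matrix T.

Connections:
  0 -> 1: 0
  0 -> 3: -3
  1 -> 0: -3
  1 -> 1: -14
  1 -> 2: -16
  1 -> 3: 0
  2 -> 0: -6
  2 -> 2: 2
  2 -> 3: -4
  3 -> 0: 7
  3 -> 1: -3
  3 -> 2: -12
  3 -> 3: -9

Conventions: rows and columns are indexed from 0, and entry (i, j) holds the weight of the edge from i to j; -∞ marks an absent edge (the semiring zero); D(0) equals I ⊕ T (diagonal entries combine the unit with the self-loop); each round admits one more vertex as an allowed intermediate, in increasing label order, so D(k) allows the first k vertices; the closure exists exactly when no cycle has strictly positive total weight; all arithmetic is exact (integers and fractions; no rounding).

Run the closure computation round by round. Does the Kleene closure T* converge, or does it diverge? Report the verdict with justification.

Detection: at round 0, diagonal entry (2, 2) turns strictly positive.
Key observation: the cycle 2->2 has total weight 2, which is strictly positive.
Answer: DIVERGES — positive cycle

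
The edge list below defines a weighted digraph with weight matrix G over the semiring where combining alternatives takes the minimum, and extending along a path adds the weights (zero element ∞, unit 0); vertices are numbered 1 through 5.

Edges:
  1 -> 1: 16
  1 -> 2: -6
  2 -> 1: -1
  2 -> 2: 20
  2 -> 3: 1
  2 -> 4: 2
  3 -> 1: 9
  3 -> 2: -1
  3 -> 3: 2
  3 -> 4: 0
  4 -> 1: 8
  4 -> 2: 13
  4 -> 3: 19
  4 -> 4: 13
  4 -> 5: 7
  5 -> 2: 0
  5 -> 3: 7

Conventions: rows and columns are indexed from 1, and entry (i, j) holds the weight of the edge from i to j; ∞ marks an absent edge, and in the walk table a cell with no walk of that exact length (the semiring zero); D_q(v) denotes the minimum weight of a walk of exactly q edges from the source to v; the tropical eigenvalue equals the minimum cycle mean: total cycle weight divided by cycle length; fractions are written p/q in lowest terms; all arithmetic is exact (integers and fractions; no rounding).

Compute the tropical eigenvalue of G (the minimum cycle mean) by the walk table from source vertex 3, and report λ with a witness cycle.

q=0: [∞, ∞, 0, ∞, ∞]
q=1: [9, -1, 2, 0, ∞]
q=2: [-2, 1, 0, 1, 7]
q=3: [0, -8, 2, 0, 8]
q=4: [-9, -6, -7, -6, 7]
q=5: [-7, -15, -5, -7, 1]
Optimal cycle mean attained by: cycle 1->2->1, total (-6) + (-1), length 2.
Answer: λ = -7/2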